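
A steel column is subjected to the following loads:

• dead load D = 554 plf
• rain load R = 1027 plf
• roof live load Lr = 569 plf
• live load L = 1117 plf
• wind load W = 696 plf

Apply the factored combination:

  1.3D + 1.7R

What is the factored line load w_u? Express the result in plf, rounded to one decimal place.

1.3(554) + 1.7(1027) = 720.2 + 1745.9 = 2466.1
w_u = 2466.1 plf.

2466.1 plf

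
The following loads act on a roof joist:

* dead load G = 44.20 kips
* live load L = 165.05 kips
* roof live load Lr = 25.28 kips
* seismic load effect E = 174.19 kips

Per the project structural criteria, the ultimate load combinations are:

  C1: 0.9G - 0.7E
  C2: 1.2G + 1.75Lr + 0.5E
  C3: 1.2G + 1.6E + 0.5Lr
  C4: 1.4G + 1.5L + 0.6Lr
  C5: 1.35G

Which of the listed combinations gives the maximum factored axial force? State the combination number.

Combination 3

C1: 0.9(44.20) - 0.7(174.19) = 39.78 - 121.93 = -82.15
C2: 1.2(44.20) + 1.75(25.28) + 0.5(174.19) = 53.04 + 44.24 + 87.10 = 184.38
C3: 1.2(44.20) + 1.6(174.19) + 0.5(25.28) = 53.04 + 278.70 + 12.64 = 344.38
C4: 1.4(44.20) + 1.5(165.05) + 0.6(25.28) = 324.62
C5: 1.35(44.20) = 59.67
The largest value is 344.38 kips from combination 3.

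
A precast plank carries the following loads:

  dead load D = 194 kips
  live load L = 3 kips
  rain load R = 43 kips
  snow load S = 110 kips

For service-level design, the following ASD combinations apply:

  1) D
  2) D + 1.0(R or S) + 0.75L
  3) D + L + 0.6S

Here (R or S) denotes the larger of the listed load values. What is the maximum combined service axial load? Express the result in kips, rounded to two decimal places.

306.25 kips

(R or S) → S = 110 kips.
1) 1.0(194) = 194.00
2) 1.0(194) + 1.0(110) + 0.75(3) = 194.00 + 110.00 + 2.25 = 306.25
3) 1.0(194) + 1.0(3) + 0.6(110) = 194.00 + 3.00 + 66.00 = 263.00
The controlling combination is 2, giving 306.25 kips.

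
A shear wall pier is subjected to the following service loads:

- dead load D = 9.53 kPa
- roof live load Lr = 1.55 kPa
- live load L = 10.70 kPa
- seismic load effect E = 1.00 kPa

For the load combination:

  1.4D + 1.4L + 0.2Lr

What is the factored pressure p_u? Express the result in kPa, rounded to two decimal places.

1.4(9.53) + 1.4(10.70) + 0.2(1.55) = 13.34 + 14.98 + 0.31 = 28.63
p_u = 28.63 kPa.

28.63 kPa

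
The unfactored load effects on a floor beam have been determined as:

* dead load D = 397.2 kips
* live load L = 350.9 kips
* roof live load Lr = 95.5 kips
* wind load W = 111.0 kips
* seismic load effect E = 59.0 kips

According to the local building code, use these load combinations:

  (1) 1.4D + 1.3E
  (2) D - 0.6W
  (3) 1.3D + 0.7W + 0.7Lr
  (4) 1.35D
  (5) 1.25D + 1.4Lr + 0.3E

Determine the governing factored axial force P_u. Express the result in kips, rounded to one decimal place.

(1) 1.4(397.2) + 1.3(59.0) = 632.8
(2) 1.0(397.2) - 0.6(111.0) = 330.6
(3) 1.3(397.2) + 0.7(111.0) + 0.7(95.5) = 660.9
(4) 1.35(397.2) = 536.2
(5) 1.25(397.2) + 1.4(95.5) + 0.3(59.0) = 647.9
Combination 3 governs: P_u = 660.9 kips.

660.9 kips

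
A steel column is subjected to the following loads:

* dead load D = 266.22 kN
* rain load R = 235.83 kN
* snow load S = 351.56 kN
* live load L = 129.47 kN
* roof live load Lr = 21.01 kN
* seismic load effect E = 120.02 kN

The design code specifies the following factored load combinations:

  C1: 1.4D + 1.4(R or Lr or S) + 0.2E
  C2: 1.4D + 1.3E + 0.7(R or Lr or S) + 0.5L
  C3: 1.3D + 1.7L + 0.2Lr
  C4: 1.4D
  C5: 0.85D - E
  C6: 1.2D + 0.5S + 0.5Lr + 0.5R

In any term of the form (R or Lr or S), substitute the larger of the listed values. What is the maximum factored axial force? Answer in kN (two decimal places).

(R or Lr or S) → S = 351.56 kN.
C1: 1.4(266.22) + 1.4(351.56) + 0.2(120.02) = 888.90
C2: 1.4(266.22) + 1.3(120.02) + 0.7(351.56) + 0.5(129.47) = 839.56
C3: 1.3(266.22) + 1.7(129.47) + 0.2(21.01) = 346.09 + 220.10 + 4.20 = 570.39
C4: 1.4(266.22) = 372.71
C5: 0.85(266.22) - 1.0(120.02) = 226.29 - 120.02 = 106.27
C6: 1.2(266.22) + 0.5(351.56) + 0.5(21.01) + 0.5(235.83) = 623.66
Maximum is from combination 1.

888.90 kN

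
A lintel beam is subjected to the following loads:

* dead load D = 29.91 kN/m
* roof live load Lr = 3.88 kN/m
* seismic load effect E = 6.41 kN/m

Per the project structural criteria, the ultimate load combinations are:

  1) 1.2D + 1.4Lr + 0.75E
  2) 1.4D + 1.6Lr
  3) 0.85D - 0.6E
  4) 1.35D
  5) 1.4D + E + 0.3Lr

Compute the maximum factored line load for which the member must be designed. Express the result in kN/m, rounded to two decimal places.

49.45 kN/m

1) 1.2(29.91) + 1.4(3.88) + 0.75(6.41) = 35.89 + 5.43 + 4.81 = 46.13
2) 1.4(29.91) + 1.6(3.88) = 41.87 + 6.21 = 48.08
3) 0.85(29.91) - 0.6(6.41) = 21.58
4) 1.35(29.91) = 40.38
5) 1.4(29.91) + 1.0(6.41) + 0.3(3.88) = 49.45
Combination 5 governs: w_u = 49.45 kN/m.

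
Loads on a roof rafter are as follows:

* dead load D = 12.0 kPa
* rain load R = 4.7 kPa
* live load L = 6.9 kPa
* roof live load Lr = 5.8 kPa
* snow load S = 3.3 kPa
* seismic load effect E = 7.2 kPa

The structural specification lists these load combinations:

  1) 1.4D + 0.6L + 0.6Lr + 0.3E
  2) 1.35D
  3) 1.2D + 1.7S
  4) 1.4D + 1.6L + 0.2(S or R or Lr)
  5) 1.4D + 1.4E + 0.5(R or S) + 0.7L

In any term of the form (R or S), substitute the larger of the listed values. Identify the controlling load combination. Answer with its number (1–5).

Combination 5

(S or R or Lr) → Lr = 5.8 kPa; (R or S) → R = 4.7 kPa.
1) 1.4(12.0) + 0.6(6.9) + 0.6(5.8) + 0.3(7.2) = 26.6
2) 1.35(12.0) = 16.2
3) 1.2(12.0) + 1.7(3.3) = 20.0
4) 1.4(12.0) + 1.6(6.9) + 0.2(5.8) = 29.0
5) 1.4(12.0) + 1.4(7.2) + 0.5(4.7) + 0.7(6.9) = 34.1
The largest value is 34.1 kPa from combination 5.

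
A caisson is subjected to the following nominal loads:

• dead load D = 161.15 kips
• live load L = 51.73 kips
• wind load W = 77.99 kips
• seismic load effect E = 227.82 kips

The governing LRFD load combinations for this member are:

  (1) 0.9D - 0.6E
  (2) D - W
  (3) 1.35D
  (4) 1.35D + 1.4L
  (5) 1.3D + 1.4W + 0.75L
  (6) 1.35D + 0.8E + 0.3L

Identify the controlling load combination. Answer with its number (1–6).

(1) 0.9(161.15) - 0.6(227.82) = 8.34
(2) 1.0(161.15) - 1.0(77.99) = 83.16
(3) 1.35(161.15) = 217.55
(4) 1.35(161.15) + 1.4(51.73) = 289.97
(5) 1.3(161.15) + 1.4(77.99) + 0.75(51.73) = 357.48
(6) 1.35(161.15) + 0.8(227.82) + 0.3(51.73) = 415.33
The largest value is 415.33 kips from combination 6.

Combination 6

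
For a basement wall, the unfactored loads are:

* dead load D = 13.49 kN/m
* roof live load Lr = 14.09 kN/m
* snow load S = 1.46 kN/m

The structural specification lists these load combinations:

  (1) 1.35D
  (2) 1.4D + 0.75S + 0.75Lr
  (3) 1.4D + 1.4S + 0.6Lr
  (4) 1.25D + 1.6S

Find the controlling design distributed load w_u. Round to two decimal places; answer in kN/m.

(1) 1.35(13.49) = 18.21
(2) 1.4(13.49) + 0.75(1.46) + 0.75(14.09) = 30.55
(3) 1.4(13.49) + 1.4(1.46) + 0.6(14.09) = 18.89 + 2.04 + 8.45 = 29.38
(4) 1.25(13.49) + 1.6(1.46) = 16.86 + 2.34 = 19.20
The controlling combination is 2, giving 30.55 kN/m.

30.55 kN/m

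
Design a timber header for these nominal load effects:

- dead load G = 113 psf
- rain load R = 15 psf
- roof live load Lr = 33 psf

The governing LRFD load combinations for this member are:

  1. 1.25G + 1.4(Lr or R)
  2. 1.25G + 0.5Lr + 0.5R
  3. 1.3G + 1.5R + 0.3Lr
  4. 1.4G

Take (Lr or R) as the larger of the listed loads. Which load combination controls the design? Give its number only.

Combination 1

(Lr or R) → Lr = 33 psf.
1. 1.25(113) + 1.4(33) = 141.3 + 46.2 = 187.5
2. 1.25(113) + 0.5(33) + 0.5(15) = 141.3 + 16.5 + 7.5 = 165.3
3. 1.3(113) + 1.5(15) + 0.3(33) = 146.9 + 22.5 + 9.9 = 179.3
4. 1.4(113) = 158.2
The largest value is 187.5 psf from combination 1.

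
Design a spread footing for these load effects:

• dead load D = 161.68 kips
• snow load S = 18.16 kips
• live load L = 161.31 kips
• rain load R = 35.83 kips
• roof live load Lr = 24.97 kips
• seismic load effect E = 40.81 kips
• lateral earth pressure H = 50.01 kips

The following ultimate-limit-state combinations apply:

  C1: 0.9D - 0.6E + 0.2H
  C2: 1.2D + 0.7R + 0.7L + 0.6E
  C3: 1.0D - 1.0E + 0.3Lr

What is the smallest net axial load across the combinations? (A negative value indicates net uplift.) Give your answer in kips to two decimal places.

128.36 kips

C1: 0.9(161.68) - 0.6(40.81) + 0.2(50.01) = 131.03
C2: 1.2(161.68) + 0.7(35.83) + 0.7(161.31) + 0.6(40.81) = 356.50
C3: 1.0(161.68) - 1.0(40.81) + 0.3(24.97) = 161.68 - 40.81 + 7.49 = 128.36
Combination 3 gives the minimum: 128.36 kips.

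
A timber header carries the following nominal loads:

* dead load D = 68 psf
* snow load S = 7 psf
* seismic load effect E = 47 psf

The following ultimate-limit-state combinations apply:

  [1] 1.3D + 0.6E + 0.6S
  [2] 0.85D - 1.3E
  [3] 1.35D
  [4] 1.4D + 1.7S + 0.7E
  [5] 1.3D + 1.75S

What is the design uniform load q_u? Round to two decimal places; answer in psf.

140.00 psf

[1] 1.3(68) + 0.6(47) + 0.6(7) = 88.40 + 28.20 + 4.20 = 120.80
[2] 0.85(68) - 1.3(47) = 57.80 - 61.10 = -3.30
[3] 1.35(68) = 91.80
[4] 1.4(68) + 1.7(7) + 0.7(47) = 95.20 + 11.90 + 32.90 = 140.00
[5] 1.3(68) + 1.75(7) = 88.40 + 12.25 = 100.65
Combination 4 governs: q_u = 140.00 psf.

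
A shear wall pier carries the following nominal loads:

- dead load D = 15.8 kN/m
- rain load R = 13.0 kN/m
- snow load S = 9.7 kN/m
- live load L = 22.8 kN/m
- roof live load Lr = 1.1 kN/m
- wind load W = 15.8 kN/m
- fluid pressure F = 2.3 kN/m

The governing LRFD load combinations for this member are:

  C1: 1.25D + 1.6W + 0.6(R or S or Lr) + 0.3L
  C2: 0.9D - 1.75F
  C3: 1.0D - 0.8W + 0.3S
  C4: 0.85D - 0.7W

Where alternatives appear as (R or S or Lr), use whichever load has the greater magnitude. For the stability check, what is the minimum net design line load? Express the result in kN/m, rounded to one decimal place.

2.4 kN/m

(R or S or Lr) → R = 13.0 kN/m.
C1: 1.25(15.8) + 1.6(15.8) + 0.6(13.0) + 0.3(22.8) = 19.8 + 25.3 + 7.8 + 6.8 = 59.7
C2: 0.9(15.8) - 1.75(2.3) = 14.2 - 4.0 = 10.2
C3: 1.0(15.8) - 0.8(15.8) + 0.3(9.7) = 15.8 - 12.6 + 2.9 = 6.1
C4: 0.85(15.8) - 0.7(15.8) = 2.4
Combination 4 gives the minimum: 2.4 kN/m.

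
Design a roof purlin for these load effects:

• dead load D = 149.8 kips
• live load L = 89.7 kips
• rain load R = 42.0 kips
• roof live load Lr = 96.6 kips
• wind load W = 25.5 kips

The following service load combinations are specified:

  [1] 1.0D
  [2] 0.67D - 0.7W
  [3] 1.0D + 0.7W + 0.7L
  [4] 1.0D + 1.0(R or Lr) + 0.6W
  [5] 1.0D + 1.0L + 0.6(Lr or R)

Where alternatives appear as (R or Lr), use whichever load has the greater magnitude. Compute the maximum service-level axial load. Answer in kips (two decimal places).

(R or Lr) → Lr = 96.6 kips; (Lr or R) → Lr = 96.6 kips.
[1] 1.0(149.8) = 149.80
[2] 0.67(149.8) - 0.7(25.5) = 100.37 - 17.85 = 82.52
[3] 1.0(149.8) + 0.7(25.5) + 0.7(89.7) = 149.80 + 17.85 + 62.79 = 230.44
[4] 1.0(149.8) + 1.0(96.6) + 0.6(25.5) = 149.80 + 96.60 + 15.30 = 261.70
[5] 1.0(149.8) + 1.0(89.7) + 0.6(96.6) = 149.80 + 89.70 + 57.96 = 297.46
The controlling combination is 5, giving 297.46 kips.

297.46 kips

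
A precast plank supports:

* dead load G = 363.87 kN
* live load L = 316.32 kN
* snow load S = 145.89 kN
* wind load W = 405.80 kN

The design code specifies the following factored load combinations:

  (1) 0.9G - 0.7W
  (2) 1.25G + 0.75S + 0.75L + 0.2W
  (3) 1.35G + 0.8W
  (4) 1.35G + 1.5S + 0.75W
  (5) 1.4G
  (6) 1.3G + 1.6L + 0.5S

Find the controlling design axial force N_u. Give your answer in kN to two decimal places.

1052.09 kN

(1) 0.9(363.87) - 0.7(405.80) = 327.48 - 284.06 = 43.42
(2) 1.25(363.87) + 0.75(145.89) + 0.75(316.32) + 0.2(405.80) = 454.84 + 109.42 + 237.24 + 81.16 = 882.66
(3) 1.35(363.87) + 0.8(405.80) = 491.22 + 324.64 = 815.86
(4) 1.35(363.87) + 1.5(145.89) + 0.75(405.80) = 491.22 + 218.84 + 304.35 = 1014.41
(5) 1.4(363.87) = 509.42
(6) 1.3(363.87) + 1.6(316.32) + 0.5(145.89) = 473.03 + 506.11 + 72.95 = 1052.09
Maximum is from combination 6.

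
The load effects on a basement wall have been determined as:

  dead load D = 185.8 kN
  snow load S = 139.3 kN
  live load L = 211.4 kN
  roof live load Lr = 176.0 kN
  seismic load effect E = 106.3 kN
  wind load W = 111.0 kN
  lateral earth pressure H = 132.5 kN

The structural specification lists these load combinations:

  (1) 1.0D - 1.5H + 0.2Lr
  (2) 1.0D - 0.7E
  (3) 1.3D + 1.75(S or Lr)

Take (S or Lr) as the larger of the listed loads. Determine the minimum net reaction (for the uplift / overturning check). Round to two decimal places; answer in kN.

(S or Lr) → Lr = 176.0 kN.
(1) 1.0(185.8) - 1.5(132.5) + 0.2(176.0) = 22.25
(2) 1.0(185.8) - 0.7(106.3) = 111.39
(3) 1.3(185.8) + 1.75(176.0) = 549.54
Combination 1 gives the minimum: 22.25 kN.

22.25 kN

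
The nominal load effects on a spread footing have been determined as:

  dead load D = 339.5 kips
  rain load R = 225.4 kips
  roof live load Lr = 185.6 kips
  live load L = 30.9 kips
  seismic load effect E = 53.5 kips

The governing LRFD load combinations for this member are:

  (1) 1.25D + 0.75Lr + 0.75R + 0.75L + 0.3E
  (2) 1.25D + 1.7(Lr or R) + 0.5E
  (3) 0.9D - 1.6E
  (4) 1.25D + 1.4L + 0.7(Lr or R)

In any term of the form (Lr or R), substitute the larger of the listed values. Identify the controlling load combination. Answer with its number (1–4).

(Lr or R) → R = 225.4 kips.
(1) 1.25(339.5) + 0.75(185.6) + 0.75(225.4) + 0.75(30.9) + 0.3(53.5) = 771.9
(2) 1.25(339.5) + 1.7(225.4) + 0.5(53.5) = 834.3
(3) 0.9(339.5) - 1.6(53.5) = 305.6 - 85.6 = 220.0
(4) 1.25(339.5) + 1.4(30.9) + 0.7(225.4) = 625.4
The largest value is 834.3 kips from combination 2.

Combination 2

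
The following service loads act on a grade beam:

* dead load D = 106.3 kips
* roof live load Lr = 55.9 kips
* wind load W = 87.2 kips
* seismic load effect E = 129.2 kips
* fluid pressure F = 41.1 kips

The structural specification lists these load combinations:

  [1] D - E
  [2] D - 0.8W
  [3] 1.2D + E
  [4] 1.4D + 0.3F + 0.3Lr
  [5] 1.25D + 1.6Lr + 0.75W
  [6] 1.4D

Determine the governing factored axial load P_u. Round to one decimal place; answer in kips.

287.7 kips

[1] 1.0(106.3) - 1.0(129.2) = -22.9
[2] 1.0(106.3) - 0.8(87.2) = 36.5
[3] 1.2(106.3) + 1.0(129.2) = 256.8
[4] 1.4(106.3) + 0.3(41.1) + 0.3(55.9) = 177.9
[5] 1.25(106.3) + 1.6(55.9) + 0.75(87.2) = 287.7
[6] 1.4(106.3) = 148.8
Maximum is from combination 5.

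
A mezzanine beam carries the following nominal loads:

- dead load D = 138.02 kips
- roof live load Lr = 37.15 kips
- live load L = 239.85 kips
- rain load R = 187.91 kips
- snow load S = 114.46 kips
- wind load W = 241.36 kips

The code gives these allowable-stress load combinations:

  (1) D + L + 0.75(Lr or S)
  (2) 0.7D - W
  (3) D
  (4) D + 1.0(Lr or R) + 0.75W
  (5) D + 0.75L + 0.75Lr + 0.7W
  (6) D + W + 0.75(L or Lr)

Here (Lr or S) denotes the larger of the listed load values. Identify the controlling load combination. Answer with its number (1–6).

(Lr or S) → S = 114.46 kips; (Lr or R) → R = 187.91 kips; (L or Lr) → L = 239.85 kips.
(1) 1.0(138.02) + 1.0(239.85) + 0.75(114.46) = 138.02 + 239.85 + 85.85 = 463.72
(2) 0.7(138.02) - 1.0(241.36) = 96.61 - 241.36 = -144.75
(3) 1.0(138.02) = 138.02
(4) 1.0(138.02) + 1.0(187.91) + 0.75(241.36) = 138.02 + 187.91 + 181.02 = 506.95
(5) 1.0(138.02) + 0.75(239.85) + 0.75(37.15) + 0.7(241.36) = 138.02 + 179.89 + 27.86 + 168.95 = 514.72
(6) 1.0(138.02) + 1.0(241.36) + 0.75(239.85) = 138.02 + 241.36 + 179.89 = 559.27
The largest value is 559.27 kips from combination 6.

Combination 6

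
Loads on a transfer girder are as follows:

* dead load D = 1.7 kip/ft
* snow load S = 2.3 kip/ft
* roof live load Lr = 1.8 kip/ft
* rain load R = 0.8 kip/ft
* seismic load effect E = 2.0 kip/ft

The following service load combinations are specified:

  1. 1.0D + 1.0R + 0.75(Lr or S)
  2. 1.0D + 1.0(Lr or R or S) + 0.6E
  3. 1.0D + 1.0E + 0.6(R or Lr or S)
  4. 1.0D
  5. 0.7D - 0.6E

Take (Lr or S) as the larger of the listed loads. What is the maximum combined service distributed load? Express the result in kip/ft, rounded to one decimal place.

(Lr or S) → S = 2.3 kip/ft; (Lr or R or S) → S = 2.3 kip/ft; (R or Lr or S) → S = 2.3 kip/ft.
1. 1.0(1.7) + 1.0(0.8) + 0.75(2.3) = 4.2
2. 1.0(1.7) + 1.0(2.3) + 0.6(2.0) = 5.2
3. 1.0(1.7) + 1.0(2.0) + 0.6(2.3) = 5.1
4. 1.0(1.7) = 1.7
5. 0.7(1.7) - 0.6(2.0) = -0.0
Combination 2 governs: w = 5.2 kip/ft.

5.2 kip/ft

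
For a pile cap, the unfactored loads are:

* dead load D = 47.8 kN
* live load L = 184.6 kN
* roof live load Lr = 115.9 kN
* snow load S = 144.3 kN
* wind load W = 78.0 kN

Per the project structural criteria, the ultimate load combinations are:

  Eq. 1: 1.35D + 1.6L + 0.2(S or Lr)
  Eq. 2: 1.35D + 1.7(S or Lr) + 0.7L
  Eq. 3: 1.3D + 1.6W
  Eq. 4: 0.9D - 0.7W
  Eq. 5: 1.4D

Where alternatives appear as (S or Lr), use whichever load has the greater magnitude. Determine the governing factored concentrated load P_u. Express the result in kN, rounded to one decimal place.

(S or Lr) → S = 144.3 kN.
Eq. 1: 1.35(47.8) + 1.6(184.6) + 0.2(144.3) = 64.5 + 295.4 + 28.9 = 388.8
Eq. 2: 1.35(47.8) + 1.7(144.3) + 0.7(184.6) = 439.1
Eq. 3: 1.3(47.8) + 1.6(78.0) = 62.1 + 124.8 = 186.9
Eq. 4: 0.9(47.8) - 0.7(78.0) = 43.0 - 54.6 = -11.6
Eq. 5: 1.4(47.8) = 66.9
Combination 2 governs: P_u = 439.1 kN.

439.1 kN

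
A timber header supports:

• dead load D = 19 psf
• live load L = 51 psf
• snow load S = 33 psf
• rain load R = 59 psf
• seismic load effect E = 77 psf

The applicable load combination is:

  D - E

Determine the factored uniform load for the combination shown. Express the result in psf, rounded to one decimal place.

-58.0 psf

1.0(19) - 1.0(77) = 19.0 - 77.0 = -58.0
q_u = -58.0 psf.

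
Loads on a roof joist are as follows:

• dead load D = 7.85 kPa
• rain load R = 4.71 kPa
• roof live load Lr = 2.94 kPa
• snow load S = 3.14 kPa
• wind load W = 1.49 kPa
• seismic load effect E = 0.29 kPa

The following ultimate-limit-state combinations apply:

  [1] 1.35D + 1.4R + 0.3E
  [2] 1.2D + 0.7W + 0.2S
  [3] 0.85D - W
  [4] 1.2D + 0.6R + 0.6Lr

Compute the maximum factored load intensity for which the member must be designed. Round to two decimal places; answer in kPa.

17.28 kPa

[1] 1.35(7.85) + 1.4(4.71) + 0.3(0.29) = 10.60 + 6.59 + 0.09 = 17.28
[2] 1.2(7.85) + 0.7(1.49) + 0.2(3.14) = 9.42 + 1.04 + 0.63 = 11.09
[3] 0.85(7.85) - 1.0(1.49) = 6.67 - 1.49 = 5.18
[4] 1.2(7.85) + 0.6(4.71) + 0.6(2.94) = 9.42 + 2.83 + 1.76 = 14.01
The controlling combination is 1, giving 17.28 kPa.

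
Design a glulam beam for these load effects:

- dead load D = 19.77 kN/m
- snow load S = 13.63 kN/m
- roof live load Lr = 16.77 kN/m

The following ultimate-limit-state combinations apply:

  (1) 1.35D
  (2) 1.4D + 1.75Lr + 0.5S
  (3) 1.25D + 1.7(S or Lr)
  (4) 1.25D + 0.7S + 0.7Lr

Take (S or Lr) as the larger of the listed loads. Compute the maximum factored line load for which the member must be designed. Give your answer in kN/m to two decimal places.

63.84 kN/m

(S or Lr) → Lr = 16.77 kN/m.
(1) 1.35(19.77) = 26.69
(2) 1.4(19.77) + 1.75(16.77) + 0.5(13.63) = 63.84
(3) 1.25(19.77) + 1.7(16.77) = 53.22
(4) 1.25(19.77) + 0.7(13.63) + 0.7(16.77) = 45.99
Maximum is from combination 2.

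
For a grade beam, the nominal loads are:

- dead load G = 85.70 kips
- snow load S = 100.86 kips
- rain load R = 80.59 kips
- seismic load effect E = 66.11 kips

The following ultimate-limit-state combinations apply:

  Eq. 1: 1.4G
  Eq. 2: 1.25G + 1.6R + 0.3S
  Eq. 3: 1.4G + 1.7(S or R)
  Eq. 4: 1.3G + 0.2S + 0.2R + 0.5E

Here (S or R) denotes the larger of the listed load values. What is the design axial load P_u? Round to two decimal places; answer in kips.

291.44 kips

(S or R) → S = 100.86 kips.
Eq. 1: 1.4(85.70) = 119.98
Eq. 2: 1.25(85.70) + 1.6(80.59) + 0.3(100.86) = 107.13 + 128.94 + 30.26 = 266.33
Eq. 3: 1.4(85.70) + 1.7(100.86) = 119.98 + 171.46 = 291.44
Eq. 4: 1.3(85.70) + 0.2(100.86) + 0.2(80.59) + 0.5(66.11) = 111.41 + 20.17 + 16.12 + 33.06 = 180.76
The controlling combination is 3, giving 291.44 kips.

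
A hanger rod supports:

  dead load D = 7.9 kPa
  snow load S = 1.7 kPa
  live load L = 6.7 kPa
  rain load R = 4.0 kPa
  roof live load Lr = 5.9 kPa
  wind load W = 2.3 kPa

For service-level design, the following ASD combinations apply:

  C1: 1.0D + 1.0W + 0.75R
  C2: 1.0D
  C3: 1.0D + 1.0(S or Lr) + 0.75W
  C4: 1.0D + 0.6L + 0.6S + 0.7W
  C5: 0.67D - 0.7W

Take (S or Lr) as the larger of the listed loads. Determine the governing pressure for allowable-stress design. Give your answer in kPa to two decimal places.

15.53 kPa

(S or Lr) → Lr = 5.9 kPa.
C1: 1.0(7.9) + 1.0(2.3) + 0.75(4.0) = 13.20
C2: 1.0(7.9) = 7.90
C3: 1.0(7.9) + 1.0(5.9) + 0.75(2.3) = 15.53
C4: 1.0(7.9) + 0.6(6.7) + 0.6(1.7) + 0.7(2.3) = 14.55
C5: 0.67(7.9) - 0.7(2.3) = 3.68
The controlling combination is 3, giving 15.53 kPa.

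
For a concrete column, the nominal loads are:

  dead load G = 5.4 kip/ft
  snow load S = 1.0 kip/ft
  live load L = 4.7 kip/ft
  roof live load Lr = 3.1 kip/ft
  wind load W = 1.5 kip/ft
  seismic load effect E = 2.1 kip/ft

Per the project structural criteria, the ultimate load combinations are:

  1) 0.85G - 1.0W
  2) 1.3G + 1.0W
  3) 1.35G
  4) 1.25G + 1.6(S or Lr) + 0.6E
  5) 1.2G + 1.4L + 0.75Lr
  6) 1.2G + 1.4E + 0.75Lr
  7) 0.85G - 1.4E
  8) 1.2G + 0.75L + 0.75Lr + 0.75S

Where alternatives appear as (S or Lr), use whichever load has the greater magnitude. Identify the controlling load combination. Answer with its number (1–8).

Combination 5

(S or Lr) → Lr = 3.1 kip/ft.
1) 0.85(5.4) - 1.0(1.5) = 4.6 - 1.5 = 3.1
2) 1.3(5.4) + 1.0(1.5) = 7.0 + 1.5 = 8.5
3) 1.35(5.4) = 7.3
4) 1.25(5.4) + 1.6(3.1) + 0.6(2.1) = 13.0
5) 1.2(5.4) + 1.4(4.7) + 0.75(3.1) = 6.5 + 6.6 + 2.3 = 15.4
6) 1.2(5.4) + 1.4(2.1) + 0.75(3.1) = 6.5 + 2.9 + 2.3 = 11.7
7) 0.85(5.4) - 1.4(2.1) = 4.6 - 2.9 = 1.7
8) 1.2(5.4) + 0.75(4.7) + 0.75(3.1) + 0.75(1.0) = 6.5 + 3.5 + 2.3 + 0.8 = 13.1
The largest value is 15.4 kip/ft from combination 5.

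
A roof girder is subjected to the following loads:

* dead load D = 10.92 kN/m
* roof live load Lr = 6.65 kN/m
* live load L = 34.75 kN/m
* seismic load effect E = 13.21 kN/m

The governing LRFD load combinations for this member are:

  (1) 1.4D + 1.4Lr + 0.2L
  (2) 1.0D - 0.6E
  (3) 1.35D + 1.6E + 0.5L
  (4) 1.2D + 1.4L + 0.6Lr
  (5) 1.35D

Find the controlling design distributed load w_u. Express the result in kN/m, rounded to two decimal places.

65.74 kN/m

(1) 1.4(10.92) + 1.4(6.65) + 0.2(34.75) = 31.55
(2) 1.0(10.92) - 0.6(13.21) = 2.99
(3) 1.35(10.92) + 1.6(13.21) + 0.5(34.75) = 53.25
(4) 1.2(10.92) + 1.4(34.75) + 0.6(6.65) = 65.74
(5) 1.35(10.92) = 14.74
Combination 4 governs: w_u = 65.74 kN/m.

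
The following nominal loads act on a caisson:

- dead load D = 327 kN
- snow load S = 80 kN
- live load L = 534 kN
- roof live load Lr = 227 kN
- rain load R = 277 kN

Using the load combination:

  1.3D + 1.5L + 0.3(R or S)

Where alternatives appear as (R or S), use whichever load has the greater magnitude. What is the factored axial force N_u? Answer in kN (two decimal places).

(R or S) → R = 277 kN.
1.3(327) + 1.5(534) + 0.3(277) = 1309.20
N_u = 1309.20 kN.

1309.20 kN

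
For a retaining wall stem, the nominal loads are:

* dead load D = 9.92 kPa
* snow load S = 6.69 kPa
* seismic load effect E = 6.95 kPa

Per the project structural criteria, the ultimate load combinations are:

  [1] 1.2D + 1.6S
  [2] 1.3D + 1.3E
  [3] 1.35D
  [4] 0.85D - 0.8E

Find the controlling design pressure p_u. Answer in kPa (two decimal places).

[1] 1.2(9.92) + 1.6(6.69) = 22.61
[2] 1.3(9.92) + 1.3(6.95) = 21.93
[3] 1.35(9.92) = 13.39
[4] 0.85(9.92) - 0.8(6.95) = 8.43 - 5.56 = 2.87
Maximum is from combination 1.

22.61 kPa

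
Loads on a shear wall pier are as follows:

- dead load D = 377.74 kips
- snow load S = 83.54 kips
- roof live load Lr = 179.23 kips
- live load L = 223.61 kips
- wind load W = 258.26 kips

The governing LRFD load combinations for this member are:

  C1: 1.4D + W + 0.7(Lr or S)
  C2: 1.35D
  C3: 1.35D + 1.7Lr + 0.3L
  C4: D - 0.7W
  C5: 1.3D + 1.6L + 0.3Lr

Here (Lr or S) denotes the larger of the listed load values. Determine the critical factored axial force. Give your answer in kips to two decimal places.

(Lr or S) → Lr = 179.23 kips.
C1: 1.4(377.74) + 1.0(258.26) + 0.7(179.23) = 528.84 + 258.26 + 125.46 = 912.56
C2: 1.35(377.74) = 509.95
C3: 1.35(377.74) + 1.7(179.23) + 0.3(223.61) = 509.95 + 304.69 + 67.08 = 881.72
C4: 1.0(377.74) - 0.7(258.26) = 377.74 - 180.78 = 196.96
C5: 1.3(377.74) + 1.6(223.61) + 0.3(179.23) = 491.06 + 357.78 + 53.77 = 902.61
Combination 1 governs: P_u = 912.56 kips.

912.56 kips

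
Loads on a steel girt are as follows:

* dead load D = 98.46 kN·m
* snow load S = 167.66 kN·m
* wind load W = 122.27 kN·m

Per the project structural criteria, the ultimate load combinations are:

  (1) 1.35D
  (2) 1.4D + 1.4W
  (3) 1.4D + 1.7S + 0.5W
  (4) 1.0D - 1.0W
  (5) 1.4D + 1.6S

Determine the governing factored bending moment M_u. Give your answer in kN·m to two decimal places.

(1) 1.35(98.46) = 132.92
(2) 1.4(98.46) + 1.4(122.27) = 309.02
(3) 1.4(98.46) + 1.7(167.66) + 0.5(122.27) = 484.00
(4) 1.0(98.46) - 1.0(122.27) = -23.81
(5) 1.4(98.46) + 1.6(167.66) = 406.10
Combination 3 governs: M_u = 484.00 kN·m.

484.00 kN·m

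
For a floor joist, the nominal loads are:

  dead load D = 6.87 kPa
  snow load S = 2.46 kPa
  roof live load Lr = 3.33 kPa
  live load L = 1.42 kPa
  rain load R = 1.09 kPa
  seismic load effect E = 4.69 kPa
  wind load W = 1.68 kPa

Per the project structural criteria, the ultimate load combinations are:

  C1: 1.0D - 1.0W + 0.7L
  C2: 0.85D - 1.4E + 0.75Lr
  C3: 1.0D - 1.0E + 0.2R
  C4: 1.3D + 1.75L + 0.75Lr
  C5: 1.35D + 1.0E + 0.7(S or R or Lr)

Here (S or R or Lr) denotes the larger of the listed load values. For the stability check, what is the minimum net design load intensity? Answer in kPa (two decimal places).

(S or R or Lr) → Lr = 3.33 kPa.
C1: 1.0(6.87) - 1.0(1.68) + 0.7(1.42) = 6.87 - 1.68 + 0.99 = 6.18
C2: 0.85(6.87) - 1.4(4.69) + 0.75(3.33) = 5.84 - 6.57 + 2.50 = 1.77
C3: 1.0(6.87) - 1.0(4.69) + 0.2(1.09) = 6.87 - 4.69 + 0.22 = 2.40
C4: 1.3(6.87) + 1.75(1.42) + 0.75(3.33) = 13.91
C5: 1.35(6.87) + 1.0(4.69) + 0.7(3.33) = 16.30
Combination 2 gives the minimum: 1.77 kPa.

1.77 kPa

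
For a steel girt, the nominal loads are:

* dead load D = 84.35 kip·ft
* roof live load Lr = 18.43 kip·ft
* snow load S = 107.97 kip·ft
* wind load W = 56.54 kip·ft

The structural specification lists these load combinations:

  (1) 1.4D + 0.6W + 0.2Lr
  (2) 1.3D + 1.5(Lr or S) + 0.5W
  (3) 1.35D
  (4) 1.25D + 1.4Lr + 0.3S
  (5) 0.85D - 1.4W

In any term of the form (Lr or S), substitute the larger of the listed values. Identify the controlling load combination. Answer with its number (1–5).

Combination 2

(Lr or S) → S = 107.97 kip·ft.
(1) 1.4(84.35) + 0.6(56.54) + 0.2(18.43) = 118.09 + 33.92 + 3.69 = 155.70
(2) 1.3(84.35) + 1.5(107.97) + 0.5(56.54) = 299.88
(3) 1.35(84.35) = 113.87
(4) 1.25(84.35) + 1.4(18.43) + 0.3(107.97) = 105.44 + 25.80 + 32.39 = 163.63
(5) 0.85(84.35) - 1.4(56.54) = 71.70 - 79.16 = -7.46
The largest value is 299.88 kip·ft from combination 2.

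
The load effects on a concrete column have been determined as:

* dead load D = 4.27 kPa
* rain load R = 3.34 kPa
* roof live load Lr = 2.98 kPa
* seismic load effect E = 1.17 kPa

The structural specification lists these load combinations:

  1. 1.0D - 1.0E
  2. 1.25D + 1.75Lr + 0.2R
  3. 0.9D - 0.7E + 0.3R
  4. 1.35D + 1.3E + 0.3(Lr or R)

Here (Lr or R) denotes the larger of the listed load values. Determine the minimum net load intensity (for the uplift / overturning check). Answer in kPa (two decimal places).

(Lr or R) → R = 3.34 kPa.
1. 1.0(4.27) - 1.0(1.17) = 4.27 - 1.17 = 3.10
2. 1.25(4.27) + 1.75(2.98) + 0.2(3.34) = 11.22
3. 0.9(4.27) - 0.7(1.17) + 0.3(3.34) = 4.03
4. 1.35(4.27) + 1.3(1.17) + 0.3(3.34) = 8.29
Combination 1 gives the minimum: 3.10 kPa.

3.10 kPa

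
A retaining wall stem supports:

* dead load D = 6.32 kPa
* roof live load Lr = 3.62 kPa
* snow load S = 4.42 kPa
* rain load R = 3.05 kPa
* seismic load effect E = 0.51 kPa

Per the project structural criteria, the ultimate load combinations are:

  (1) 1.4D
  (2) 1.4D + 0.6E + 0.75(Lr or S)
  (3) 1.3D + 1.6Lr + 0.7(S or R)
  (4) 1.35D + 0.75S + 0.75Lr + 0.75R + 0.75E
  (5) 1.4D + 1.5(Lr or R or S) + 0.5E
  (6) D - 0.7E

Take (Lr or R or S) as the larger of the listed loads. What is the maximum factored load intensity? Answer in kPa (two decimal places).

17.23 kPa

(Lr or S) → S = 4.42 kPa; (S or R) → S = 4.42 kPa; (Lr or R or S) → S = 4.42 kPa.
(1) 1.4(6.32) = 8.85
(2) 1.4(6.32) + 0.6(0.51) + 0.75(4.42) = 12.47
(3) 1.3(6.32) + 1.6(3.62) + 0.7(4.42) = 17.10
(4) 1.35(6.32) + 0.75(4.42) + 0.75(3.62) + 0.75(3.05) + 0.75(0.51) = 17.23
(5) 1.4(6.32) + 1.5(4.42) + 0.5(0.51) = 15.73
(6) 1.0(6.32) - 0.7(0.51) = 5.96
Maximum is from combination 4.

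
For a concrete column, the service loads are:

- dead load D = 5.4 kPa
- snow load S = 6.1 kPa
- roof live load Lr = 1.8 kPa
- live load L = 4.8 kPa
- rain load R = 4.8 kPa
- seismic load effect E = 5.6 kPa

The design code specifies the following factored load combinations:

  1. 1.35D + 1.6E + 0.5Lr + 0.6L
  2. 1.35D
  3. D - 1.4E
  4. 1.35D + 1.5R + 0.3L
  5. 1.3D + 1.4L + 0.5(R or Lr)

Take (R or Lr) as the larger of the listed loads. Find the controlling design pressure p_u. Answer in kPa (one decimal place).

(R or Lr) → R = 4.8 kPa.
1. 1.35(5.4) + 1.6(5.6) + 0.5(1.8) + 0.6(4.8) = 20.0
2. 1.35(5.4) = 7.3
3. 1.0(5.4) - 1.4(5.6) = 5.4 - 7.8 = -2.4
4. 1.35(5.4) + 1.5(4.8) + 0.3(4.8) = 7.3 + 7.2 + 1.4 = 15.9
5. 1.3(5.4) + 1.4(4.8) + 0.5(4.8) = 7.0 + 6.7 + 2.4 = 16.1
Combination 1 governs: p_u = 20.0 kPa.

20.0 kPa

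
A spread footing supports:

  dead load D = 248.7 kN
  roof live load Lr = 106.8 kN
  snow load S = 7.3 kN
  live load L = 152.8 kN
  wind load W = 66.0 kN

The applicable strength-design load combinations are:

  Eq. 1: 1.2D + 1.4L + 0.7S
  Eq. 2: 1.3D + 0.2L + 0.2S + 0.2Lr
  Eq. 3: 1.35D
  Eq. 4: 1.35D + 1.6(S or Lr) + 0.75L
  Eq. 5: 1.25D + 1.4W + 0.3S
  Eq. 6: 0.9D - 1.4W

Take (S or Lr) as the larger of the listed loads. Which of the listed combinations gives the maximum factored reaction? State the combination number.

(S or Lr) → Lr = 106.8 kN.
Eq. 1: 1.2(248.7) + 1.4(152.8) + 0.7(7.3) = 298.44 + 213.92 + 5.11 = 517.47
Eq. 2: 1.3(248.7) + 0.2(152.8) + 0.2(7.3) + 0.2(106.8) = 323.31 + 30.56 + 1.46 + 21.36 = 376.69
Eq. 3: 1.35(248.7) = 335.75
Eq. 4: 1.35(248.7) + 1.6(106.8) + 0.75(152.8) = 335.75 + 170.88 + 114.60 = 621.23
Eq. 5: 1.25(248.7) + 1.4(66.0) + 0.3(7.3) = 310.88 + 92.40 + 2.19 = 405.47
Eq. 6: 0.9(248.7) - 1.4(66.0) = 223.83 - 92.40 = 131.43
The largest value is 621.23 kN from combination 4.

Combination 4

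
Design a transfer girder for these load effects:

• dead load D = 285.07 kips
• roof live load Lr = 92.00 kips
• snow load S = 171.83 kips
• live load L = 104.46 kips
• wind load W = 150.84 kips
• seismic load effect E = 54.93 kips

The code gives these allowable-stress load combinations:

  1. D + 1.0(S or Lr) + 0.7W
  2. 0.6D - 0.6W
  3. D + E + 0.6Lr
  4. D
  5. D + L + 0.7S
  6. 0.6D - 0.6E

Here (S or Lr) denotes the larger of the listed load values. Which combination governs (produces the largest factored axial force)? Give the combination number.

Combination 1

(S or Lr) → S = 171.83 kips.
1. 1.0(285.07) + 1.0(171.83) + 0.7(150.84) = 285.07 + 171.83 + 105.59 = 562.49
2. 0.6(285.07) - 0.6(150.84) = 171.04 - 90.50 = 80.54
3. 1.0(285.07) + 1.0(54.93) + 0.6(92.00) = 285.07 + 54.93 + 55.20 = 395.20
4. 1.0(285.07) = 285.07
5. 1.0(285.07) + 1.0(104.46) + 0.7(171.83) = 285.07 + 104.46 + 120.28 = 509.81
6. 0.6(285.07) - 0.6(54.93) = 171.04 - 32.96 = 138.08
The largest value is 562.49 kips from combination 1.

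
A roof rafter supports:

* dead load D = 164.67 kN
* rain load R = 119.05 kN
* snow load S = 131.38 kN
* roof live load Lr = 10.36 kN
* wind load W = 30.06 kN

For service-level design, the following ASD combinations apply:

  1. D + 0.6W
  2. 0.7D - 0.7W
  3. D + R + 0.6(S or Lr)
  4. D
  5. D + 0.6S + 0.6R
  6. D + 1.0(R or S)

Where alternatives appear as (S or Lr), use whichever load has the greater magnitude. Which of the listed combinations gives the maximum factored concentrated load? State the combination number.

Combination 3

(S or Lr) → S = 131.38 kN; (R or S) → S = 131.38 kN.
1. 1.0(164.67) + 0.6(30.06) = 182.71
2. 0.7(164.67) - 0.7(30.06) = 94.23
3. 1.0(164.67) + 1.0(119.05) + 0.6(131.38) = 362.55
4. 1.0(164.67) = 164.67
5. 1.0(164.67) + 0.6(131.38) + 0.6(119.05) = 314.93
6. 1.0(164.67) + 1.0(131.38) = 296.05
The largest value is 362.55 kN from combination 3.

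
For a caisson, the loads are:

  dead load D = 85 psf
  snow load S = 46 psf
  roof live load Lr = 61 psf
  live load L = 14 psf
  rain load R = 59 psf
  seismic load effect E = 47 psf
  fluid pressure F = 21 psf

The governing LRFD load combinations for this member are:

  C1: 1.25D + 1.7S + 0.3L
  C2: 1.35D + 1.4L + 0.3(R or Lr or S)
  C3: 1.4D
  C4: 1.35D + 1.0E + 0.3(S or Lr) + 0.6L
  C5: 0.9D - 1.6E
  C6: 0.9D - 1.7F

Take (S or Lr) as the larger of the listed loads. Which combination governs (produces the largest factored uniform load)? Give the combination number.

(R or Lr or S) → Lr = 61 psf; (S or Lr) → Lr = 61 psf.
C1: 1.25(85) + 1.7(46) + 0.3(14) = 106.3 + 78.2 + 4.2 = 188.7
C2: 1.35(85) + 1.4(14) + 0.3(61) = 114.8 + 19.6 + 18.3 = 152.7
C3: 1.4(85) = 119.0
C4: 1.35(85) + 1.0(47) + 0.3(61) + 0.6(14) = 114.8 + 47.0 + 18.3 + 8.4 = 188.5
C5: 0.9(85) - 1.6(47) = 76.5 - 75.2 = 1.3
C6: 0.9(85) - 1.7(21) = 76.5 - 35.7 = 40.8
The largest value is 188.7 psf from combination 1.

Combination 1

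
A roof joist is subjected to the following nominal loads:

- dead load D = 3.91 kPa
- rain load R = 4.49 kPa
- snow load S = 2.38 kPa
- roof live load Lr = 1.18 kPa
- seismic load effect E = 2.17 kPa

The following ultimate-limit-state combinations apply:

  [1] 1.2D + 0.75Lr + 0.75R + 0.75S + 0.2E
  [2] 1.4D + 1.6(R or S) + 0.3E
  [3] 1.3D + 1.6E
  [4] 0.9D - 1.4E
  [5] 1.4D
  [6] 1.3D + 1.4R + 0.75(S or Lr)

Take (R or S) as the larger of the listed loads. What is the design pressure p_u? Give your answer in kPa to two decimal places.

(R or S) → R = 4.49 kPa; (S or Lr) → S = 2.38 kPa.
[1] 1.2(3.91) + 0.75(1.18) + 0.75(4.49) + 0.75(2.38) + 0.2(2.17) = 11.16
[2] 1.4(3.91) + 1.6(4.49) + 0.3(2.17) = 13.31
[3] 1.3(3.91) + 1.6(2.17) = 8.56
[4] 0.9(3.91) - 1.4(2.17) = 3.52 - 3.04 = 0.48
[5] 1.4(3.91) = 5.47
[6] 1.3(3.91) + 1.4(4.49) + 0.75(2.38) = 13.15
The controlling combination is 2, giving 13.31 kPa.

13.31 kPa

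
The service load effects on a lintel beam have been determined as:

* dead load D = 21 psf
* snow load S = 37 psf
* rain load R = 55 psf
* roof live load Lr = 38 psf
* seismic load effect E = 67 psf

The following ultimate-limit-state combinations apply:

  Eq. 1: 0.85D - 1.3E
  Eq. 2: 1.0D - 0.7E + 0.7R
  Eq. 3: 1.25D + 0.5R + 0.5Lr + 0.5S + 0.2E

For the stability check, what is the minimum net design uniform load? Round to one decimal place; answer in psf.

Eq. 1: 0.85(21) - 1.3(67) = -69.3
Eq. 2: 1.0(21) - 0.7(67) + 0.7(55) = 21.0 - 46.9 + 38.5 = 12.6
Eq. 3: 1.25(21) + 0.5(55) + 0.5(38) + 0.5(37) + 0.2(67) = 26.3 + 27.5 + 19.0 + 18.5 + 13.4 = 104.7
Combination 1 gives the minimum: -69.3 psf.

-69.3 psf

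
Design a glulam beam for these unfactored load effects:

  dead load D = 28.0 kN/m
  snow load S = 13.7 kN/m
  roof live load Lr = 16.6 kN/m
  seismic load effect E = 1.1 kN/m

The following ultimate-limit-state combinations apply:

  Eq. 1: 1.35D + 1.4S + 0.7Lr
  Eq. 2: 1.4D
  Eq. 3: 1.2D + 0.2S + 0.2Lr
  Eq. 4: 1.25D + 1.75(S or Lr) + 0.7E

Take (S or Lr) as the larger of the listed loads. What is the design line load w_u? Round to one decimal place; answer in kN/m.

68.6 kN/m

(S or Lr) → Lr = 16.6 kN/m.
Eq. 1: 1.35(28.0) + 1.4(13.7) + 0.7(16.6) = 68.6
Eq. 2: 1.4(28.0) = 39.2
Eq. 3: 1.2(28.0) + 0.2(13.7) + 0.2(16.6) = 39.7
Eq. 4: 1.25(28.0) + 1.75(16.6) + 0.7(1.1) = 64.8
The controlling combination is 1, giving 68.6 kN/m.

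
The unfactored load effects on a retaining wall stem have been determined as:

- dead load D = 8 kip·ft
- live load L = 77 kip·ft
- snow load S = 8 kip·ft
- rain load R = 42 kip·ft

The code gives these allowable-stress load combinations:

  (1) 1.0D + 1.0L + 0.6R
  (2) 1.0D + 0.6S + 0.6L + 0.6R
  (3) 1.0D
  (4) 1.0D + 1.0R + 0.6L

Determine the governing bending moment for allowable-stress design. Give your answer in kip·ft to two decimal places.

(1) 1.0(8) + 1.0(77) + 0.6(42) = 8.00 + 77.00 + 25.20 = 110.20
(2) 1.0(8) + 0.6(8) + 0.6(77) + 0.6(42) = 8.00 + 4.80 + 46.20 + 25.20 = 84.20
(3) 1.0(8) = 8.00
(4) 1.0(8) + 1.0(42) + 0.6(77) = 8.00 + 42.00 + 46.20 = 96.20
Maximum is from combination 1.

110.20 kip·ft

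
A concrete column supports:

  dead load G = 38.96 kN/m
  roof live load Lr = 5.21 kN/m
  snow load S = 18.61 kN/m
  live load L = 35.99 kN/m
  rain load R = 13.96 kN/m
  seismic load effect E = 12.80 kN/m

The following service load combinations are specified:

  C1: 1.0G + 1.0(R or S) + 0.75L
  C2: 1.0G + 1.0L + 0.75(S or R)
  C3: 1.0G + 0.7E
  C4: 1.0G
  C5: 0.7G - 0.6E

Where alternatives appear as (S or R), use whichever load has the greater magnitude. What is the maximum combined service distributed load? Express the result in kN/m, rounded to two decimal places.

(R or S) → S = 18.61 kN/m; (S or R) → S = 18.61 kN/m.
C1: 1.0(38.96) + 1.0(18.61) + 0.75(35.99) = 38.96 + 18.61 + 26.99 = 84.56
C2: 1.0(38.96) + 1.0(35.99) + 0.75(18.61) = 38.96 + 35.99 + 13.96 = 88.91
C3: 1.0(38.96) + 0.7(12.80) = 38.96 + 8.96 = 47.92
C4: 1.0(38.96) = 38.96
C5: 0.7(38.96) - 0.6(12.80) = 27.27 - 7.68 = 19.59
Maximum is from combination 2.

88.91 kN/m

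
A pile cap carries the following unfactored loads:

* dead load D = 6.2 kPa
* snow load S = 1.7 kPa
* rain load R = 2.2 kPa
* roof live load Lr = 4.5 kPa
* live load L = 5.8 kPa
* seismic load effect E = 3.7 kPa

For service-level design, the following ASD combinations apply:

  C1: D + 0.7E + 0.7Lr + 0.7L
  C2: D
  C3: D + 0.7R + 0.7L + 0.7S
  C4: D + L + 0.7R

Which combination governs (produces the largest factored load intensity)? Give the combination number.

Combination 1

C1: 1.0(6.2) + 0.7(3.7) + 0.7(4.5) + 0.7(5.8) = 16.0
C2: 1.0(6.2) = 6.2
C3: 1.0(6.2) + 0.7(2.2) + 0.7(5.8) + 0.7(1.7) = 6.2 + 1.5 + 4.1 + 1.2 = 13.0
C4: 1.0(6.2) + 1.0(5.8) + 0.7(2.2) = 6.2 + 5.8 + 1.5 = 13.5
The largest value is 16.0 kPa from combination 1.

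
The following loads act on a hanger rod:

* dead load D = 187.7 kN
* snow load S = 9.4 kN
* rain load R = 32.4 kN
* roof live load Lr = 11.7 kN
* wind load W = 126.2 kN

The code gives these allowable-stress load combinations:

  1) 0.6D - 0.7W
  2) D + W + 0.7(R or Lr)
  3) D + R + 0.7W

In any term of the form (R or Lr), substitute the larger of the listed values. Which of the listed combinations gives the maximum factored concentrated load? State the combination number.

(R or Lr) → R = 32.4 kN.
1) 0.6(187.7) - 0.7(126.2) = 112.62 - 88.34 = 24.28
2) 1.0(187.7) + 1.0(126.2) + 0.7(32.4) = 187.70 + 126.20 + 22.68 = 336.58
3) 1.0(187.7) + 1.0(32.4) + 0.7(126.2) = 187.70 + 32.40 + 88.34 = 308.44
The largest value is 336.58 kN from combination 2.

Combination 2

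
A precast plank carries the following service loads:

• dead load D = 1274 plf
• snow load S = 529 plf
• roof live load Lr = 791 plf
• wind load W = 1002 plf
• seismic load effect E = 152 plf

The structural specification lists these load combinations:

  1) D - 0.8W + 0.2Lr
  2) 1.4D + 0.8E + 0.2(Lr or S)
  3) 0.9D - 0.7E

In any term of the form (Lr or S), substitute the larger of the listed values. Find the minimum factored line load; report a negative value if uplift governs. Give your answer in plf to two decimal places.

(Lr or S) → Lr = 791 plf.
1) 1.0(1274) - 0.8(1002) + 0.2(791) = 630.60
2) 1.4(1274) + 0.8(152) + 0.2(791) = 2063.40
3) 0.9(1274) - 0.7(152) = 1040.20
Combination 1 gives the minimum: 630.60 plf.

630.60 plf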